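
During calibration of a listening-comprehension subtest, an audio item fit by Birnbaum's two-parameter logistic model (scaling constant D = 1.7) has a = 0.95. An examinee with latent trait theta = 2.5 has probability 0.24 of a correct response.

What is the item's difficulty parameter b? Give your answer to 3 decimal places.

3.214

P(theta) = 1 / (1 + exp(−D·a(theta − b)))
logit(0.24) = ln(0.24/0.76) = -1.1527
b = theta − logit/(1.7·a) = 2.5 − (-1.1527)/1.6150 = 3.2137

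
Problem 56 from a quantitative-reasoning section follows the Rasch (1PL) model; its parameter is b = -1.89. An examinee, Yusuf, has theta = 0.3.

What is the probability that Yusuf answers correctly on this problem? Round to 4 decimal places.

0.8993

P(theta) = 1 / (1 + exp(−(theta − b)))
Exponent: (0.3 − (-1.89)) = 2.1900
1/(1 + e^{-2.1900}) = 0.8993
P = 0.8993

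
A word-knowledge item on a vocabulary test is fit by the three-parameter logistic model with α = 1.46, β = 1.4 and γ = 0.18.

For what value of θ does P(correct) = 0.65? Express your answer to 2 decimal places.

1.60

P(θ) = γ + (1 − γ) · 1 / (1 + exp(−α(θ − β)))
Remove guessing floor: (0.65 − 0.18)/(1 − 0.18) = 0.5732
logit = ln(0.5732/0.4268) = 0.2948
θ = β + logit/(α) = 1.4 + 0.2948/1.4600 = 1.6019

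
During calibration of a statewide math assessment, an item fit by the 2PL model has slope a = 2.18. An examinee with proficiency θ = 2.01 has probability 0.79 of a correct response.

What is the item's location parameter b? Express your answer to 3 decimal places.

1.402

P(θ) = 1 / (1 + exp(−a(θ − b)))
logit(0.79) = ln(0.79/0.21) = 1.3249
b = θ − logit/(a) = 2.01 − 1.3249/2.1800 = 1.4022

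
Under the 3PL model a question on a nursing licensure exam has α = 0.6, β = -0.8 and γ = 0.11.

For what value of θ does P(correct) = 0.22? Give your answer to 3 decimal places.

-4.065

P(θ) = γ + (1 − γ) · 1 / (1 + exp(−α(θ − β)))
Remove guessing floor: (0.22 − 0.11)/(1 − 0.11) = 0.1236
logit = ln(0.1236/0.8764) = -1.9588
θ = β + logit/(α) = -0.8 + (-1.9588)/0.6000 = -4.0647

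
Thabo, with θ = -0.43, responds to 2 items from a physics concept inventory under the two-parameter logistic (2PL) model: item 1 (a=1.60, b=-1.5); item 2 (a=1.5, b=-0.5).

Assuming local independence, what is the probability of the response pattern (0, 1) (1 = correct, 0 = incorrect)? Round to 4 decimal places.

0.0805

P(θ) = 1 / (1 + exp(−a(θ − b)))
P_1 = 1/(1+e^{-1.7120}) = 0.8471
P_2 = 1/(1+e^{-0.1050}) = 0.5262
L = (1−P_1) × P_2 = 0.1529 × 0.5262 = 0.08046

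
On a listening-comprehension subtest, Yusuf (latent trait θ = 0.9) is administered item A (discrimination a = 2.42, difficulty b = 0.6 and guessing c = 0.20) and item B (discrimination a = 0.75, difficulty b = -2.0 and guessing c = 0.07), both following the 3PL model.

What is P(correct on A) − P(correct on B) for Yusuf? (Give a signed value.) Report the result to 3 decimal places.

-0.166

P(θ) = c + (1 − c) · 1 / (1 + exp(−a(θ − b)))
P_A = 0.7391
P_B = 0.9051
P_A − P_B = -0.1660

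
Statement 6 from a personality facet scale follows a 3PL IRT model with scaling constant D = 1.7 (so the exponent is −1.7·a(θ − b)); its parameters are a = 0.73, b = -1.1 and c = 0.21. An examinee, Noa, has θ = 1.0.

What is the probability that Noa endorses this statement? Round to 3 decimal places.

P(θ) = c + (1 − c) · 1 / (1 + exp(−D·a(θ − b)))
Exponent: 1.7 × 0.73 × (1.0 − (-1.1)) = 2.6061
1/(1 + e^{-2.6061}) = 0.9313
P = 0.21 + 0.79 × 0.9313 = 0.9457

0.946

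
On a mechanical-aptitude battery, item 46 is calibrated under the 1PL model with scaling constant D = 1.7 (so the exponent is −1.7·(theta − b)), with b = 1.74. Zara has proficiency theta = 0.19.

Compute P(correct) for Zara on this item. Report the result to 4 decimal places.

0.0669

P(theta) = 1 / (1 + exp(−D·(theta − b)))
Exponent: 1.7 × (0.19 − 1.74) = -2.6350
1/(1 + e^{2.6350}) = 0.0669
P = 0.0669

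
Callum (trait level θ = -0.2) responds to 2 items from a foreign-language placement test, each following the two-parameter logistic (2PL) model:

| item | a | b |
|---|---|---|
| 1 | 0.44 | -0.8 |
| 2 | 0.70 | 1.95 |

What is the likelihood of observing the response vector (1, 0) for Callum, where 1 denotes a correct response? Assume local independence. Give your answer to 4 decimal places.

0.4629

P(θ) = 1 / (1 + exp(−a(θ − b)))
P_1 = 1/(1+e^{-0.2640}) = 0.5656
P_2 = 1/(1+e^{1.5050}) = 0.1817
L = P_1 × (1−P_2) = 0.5656 × 0.8183 = 0.46286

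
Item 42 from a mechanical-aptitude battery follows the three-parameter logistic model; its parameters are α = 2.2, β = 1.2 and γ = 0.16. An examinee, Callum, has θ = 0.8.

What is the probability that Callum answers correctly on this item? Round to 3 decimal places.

0.406

P(θ) = γ + (1 − γ) · 1 / (1 + exp(−α(θ − β)))
Exponent: 2.2 × (0.8 − 1.2) = -0.8800
1/(1 + e^{0.8800}) = 0.2932
P = 0.16 + 0.84 × 0.2932 = 0.4063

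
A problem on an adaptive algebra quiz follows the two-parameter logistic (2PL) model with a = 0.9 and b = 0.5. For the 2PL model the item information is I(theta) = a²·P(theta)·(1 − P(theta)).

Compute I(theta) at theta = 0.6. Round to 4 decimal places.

0.2021

P = 1/(1+e^{-0.0900}) = 0.5225
P(1−P) = 0.5225 × 0.4775 = 0.2495
I = a² × P(1−P) = 0.9² × 0.2495 = 0.20209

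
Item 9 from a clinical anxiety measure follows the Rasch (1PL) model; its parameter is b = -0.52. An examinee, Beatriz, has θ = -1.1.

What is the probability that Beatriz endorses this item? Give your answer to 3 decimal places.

0.359

P(θ) = 1 / (1 + exp(−(θ − b)))
Exponent: (-1.1 − (-0.52)) = -0.5800
1/(1 + e^{0.5800}) = 0.3589
P = 0.3589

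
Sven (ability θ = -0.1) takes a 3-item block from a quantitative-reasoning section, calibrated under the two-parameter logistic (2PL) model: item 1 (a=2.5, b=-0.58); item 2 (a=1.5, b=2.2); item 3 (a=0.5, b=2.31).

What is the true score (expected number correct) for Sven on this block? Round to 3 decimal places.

1.030

P(θ) = 1 / (1 + exp(−a(θ − b)))
P_1 = 1/(1+e^{-1.2000}) = 0.7685
P_2 = 1/(1+e^{3.4500}) = 0.0308
P_3 = 1/(1+e^{1.2050}) = 0.2306
E[score] = 0.7685 + 0.0308 + 0.2306 = 1.0299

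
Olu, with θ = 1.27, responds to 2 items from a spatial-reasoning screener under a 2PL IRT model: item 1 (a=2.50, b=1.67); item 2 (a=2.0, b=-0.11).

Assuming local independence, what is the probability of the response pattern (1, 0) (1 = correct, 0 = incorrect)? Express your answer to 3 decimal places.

P(θ) = 1 / (1 + exp(−a(θ − b)))
P_1 = 1/(1+e^{1.0000}) = 0.2689
P_2 = 1/(1+e^{-2.7600}) = 0.9405
L = P_1 × (1−P_2) = 0.2689 × 0.0595 = 0.01601

0.016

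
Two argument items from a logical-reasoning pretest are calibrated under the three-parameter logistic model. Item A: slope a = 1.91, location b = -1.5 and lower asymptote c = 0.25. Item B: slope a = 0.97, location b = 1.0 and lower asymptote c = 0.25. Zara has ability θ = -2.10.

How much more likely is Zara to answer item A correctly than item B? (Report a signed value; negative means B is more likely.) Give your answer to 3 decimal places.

P(θ) = c + (1 − c) · 1 / (1 + exp(−a(θ − b)))
P_A = 0.4309
P_B = 0.2853
P_A − P_B = 0.1456

0.146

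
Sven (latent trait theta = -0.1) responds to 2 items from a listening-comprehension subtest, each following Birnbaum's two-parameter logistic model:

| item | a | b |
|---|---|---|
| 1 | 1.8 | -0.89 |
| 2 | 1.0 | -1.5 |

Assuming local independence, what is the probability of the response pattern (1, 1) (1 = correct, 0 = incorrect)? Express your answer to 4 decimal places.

P(theta) = 1 / (1 + exp(−a(theta − b)))
P_1 = 1/(1+e^{-1.4220}) = 0.8057
P_2 = 1/(1+e^{-1.4000}) = 0.8022
L = P_1 × P_2 = 0.8057 × 0.8022 = 0.64628

0.6463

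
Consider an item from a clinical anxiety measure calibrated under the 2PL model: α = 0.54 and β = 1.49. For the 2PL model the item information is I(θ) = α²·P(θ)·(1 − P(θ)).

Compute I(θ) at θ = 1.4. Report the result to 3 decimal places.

P = 1/(1+e^{0.0486}) = 0.4879
P(1−P) = 0.4879 × 0.5121 = 0.2499
I = α² × P(1−P) = 0.54² × 0.2499 = 0.07286

0.073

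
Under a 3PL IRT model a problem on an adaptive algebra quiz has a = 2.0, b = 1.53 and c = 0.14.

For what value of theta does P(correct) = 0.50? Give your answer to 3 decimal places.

1.366

P(theta) = c + (1 − c) · 1 / (1 + exp(−a(theta − b)))
Remove guessing floor: (0.50 − 0.14)/(1 − 0.14) = 0.4186
logit = ln(0.4186/0.5814) = -0.3285
theta = b + logit/(a) = 1.53 + (-0.3285)/2.0000 = 1.3657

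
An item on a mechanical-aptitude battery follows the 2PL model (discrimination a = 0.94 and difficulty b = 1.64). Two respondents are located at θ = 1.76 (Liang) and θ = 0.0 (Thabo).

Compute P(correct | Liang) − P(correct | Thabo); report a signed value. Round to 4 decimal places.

P(θ) = 1 / (1 + exp(−a(θ − b)))
P(Liang) = 0.5282  [exponent 0.1128]
P(Thabo) = 0.1763  [exponent -1.5416]
Difference = 0.5282 − 0.1763 = 0.3519

0.3519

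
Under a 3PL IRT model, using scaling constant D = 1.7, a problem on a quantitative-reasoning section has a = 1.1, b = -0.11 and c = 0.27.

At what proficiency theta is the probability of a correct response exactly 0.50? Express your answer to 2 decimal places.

-0.53

P(theta) = c + (1 − c) · 1 / (1 + exp(−D·a(theta − b)))
Remove guessing floor: (0.50 − 0.27)/(1 − 0.27) = 0.3151
logit = ln(0.3151/0.6849) = -0.7765
theta = b + logit/(1.7·a) = -0.11 + (-0.7765)/1.8700 = -0.5253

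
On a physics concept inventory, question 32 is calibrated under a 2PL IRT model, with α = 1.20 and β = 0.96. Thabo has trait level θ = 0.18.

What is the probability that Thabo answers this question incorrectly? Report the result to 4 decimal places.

0.7183

P(θ) = 1 / (1 + exp(−α(θ − β)))
Exponent: 1.20 × (0.18 − 0.96) = -0.9360
1/(1 + e^{0.9360}) = 0.2817
P(incorrect) = 1 − 0.2817 = 0.7183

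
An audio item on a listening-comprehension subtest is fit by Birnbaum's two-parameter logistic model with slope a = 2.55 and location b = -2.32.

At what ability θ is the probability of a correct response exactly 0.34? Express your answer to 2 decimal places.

-2.58

P(θ) = 1 / (1 + exp(−a(θ − b)))
logit = ln(0.3400/0.6600) = -0.6633
θ = b + logit/(a) = -2.32 + (-0.6633)/2.5500 = -2.5801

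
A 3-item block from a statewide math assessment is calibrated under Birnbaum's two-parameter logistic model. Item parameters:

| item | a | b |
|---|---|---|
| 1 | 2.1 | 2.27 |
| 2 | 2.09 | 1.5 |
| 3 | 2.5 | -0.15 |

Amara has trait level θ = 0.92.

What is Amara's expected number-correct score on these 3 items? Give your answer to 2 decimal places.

P(θ) = 1 / (1 + exp(−a(θ − b)))
P_1 = 1/(1+e^{2.8350}) = 0.0555
P_2 = 1/(1+e^{1.2122}) = 0.2293
P_3 = 1/(1+e^{-2.6750}) = 0.9355
E[score] = 0.0555 + 0.2293 + 0.9355 = 1.2203

1.22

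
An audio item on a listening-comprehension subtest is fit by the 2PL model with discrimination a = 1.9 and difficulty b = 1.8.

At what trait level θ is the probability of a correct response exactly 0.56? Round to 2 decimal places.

1.93

P(θ) = 1 / (1 + exp(−a(θ − b)))
logit = ln(0.5600/0.4400) = 0.2412
θ = b + logit/(a) = 1.8 + 0.2412/1.9000 = 1.9269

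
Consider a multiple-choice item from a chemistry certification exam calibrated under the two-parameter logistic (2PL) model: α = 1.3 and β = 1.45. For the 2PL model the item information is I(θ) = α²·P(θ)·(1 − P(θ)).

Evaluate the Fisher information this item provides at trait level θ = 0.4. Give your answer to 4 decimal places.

0.2739

P = 1/(1+e^{1.3650}) = 0.2034
P(1−P) = 0.2034 × 0.7966 = 0.1620
I = α² × P(1−P) = 1.3² × 0.1620 = 0.27386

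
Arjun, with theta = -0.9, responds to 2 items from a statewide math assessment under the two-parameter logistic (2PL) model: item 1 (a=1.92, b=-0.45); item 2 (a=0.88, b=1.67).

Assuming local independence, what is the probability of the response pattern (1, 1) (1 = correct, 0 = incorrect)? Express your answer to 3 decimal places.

0.028

P(theta) = 1 / (1 + exp(−a(theta − b)))
P_1 = 1/(1+e^{0.8640}) = 0.2965
P_2 = 1/(1+e^{2.2616}) = 0.0944
L = P_1 × P_2 = 0.2965 × 0.0944 = 0.02798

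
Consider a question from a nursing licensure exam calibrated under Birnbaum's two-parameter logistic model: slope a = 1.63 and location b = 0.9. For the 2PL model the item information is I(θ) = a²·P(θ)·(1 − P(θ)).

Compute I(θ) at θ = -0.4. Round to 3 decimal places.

P = 1/(1+e^{2.1190}) = 0.1073
P(1−P) = 0.1073 × 0.8927 = 0.0958
I = a² × P(1−P) = 1.63² × 0.0958 = 0.25442

0.254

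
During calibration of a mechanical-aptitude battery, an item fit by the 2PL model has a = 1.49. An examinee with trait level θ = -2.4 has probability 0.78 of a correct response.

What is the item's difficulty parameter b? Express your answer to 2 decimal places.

-3.25

P(θ) = 1 / (1 + exp(−a(θ − b)))
logit(0.78) = ln(0.78/0.22) = 1.2657
b = θ − logit/(a) = -2.4 − 1.2657/1.4900 = -3.2494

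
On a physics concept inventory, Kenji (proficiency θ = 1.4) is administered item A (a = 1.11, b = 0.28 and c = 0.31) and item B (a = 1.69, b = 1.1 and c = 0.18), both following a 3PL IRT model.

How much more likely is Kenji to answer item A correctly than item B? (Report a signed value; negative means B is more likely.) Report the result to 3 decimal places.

P(θ) = c + (1 − c) · 1 / (1 + exp(−a(θ − b)))
P_A = 0.8455
P_B = 0.6918
P_A − P_B = 0.1538

0.154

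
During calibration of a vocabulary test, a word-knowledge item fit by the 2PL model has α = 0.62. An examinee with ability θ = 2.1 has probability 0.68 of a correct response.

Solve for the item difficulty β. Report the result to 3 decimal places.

P(θ) = 1 / (1 + exp(−α(θ − β)))
logit(0.68) = ln(0.68/0.32) = 0.7538
β = θ − logit/(α) = 2.1 − 0.7538/0.6200 = 0.8842

0.884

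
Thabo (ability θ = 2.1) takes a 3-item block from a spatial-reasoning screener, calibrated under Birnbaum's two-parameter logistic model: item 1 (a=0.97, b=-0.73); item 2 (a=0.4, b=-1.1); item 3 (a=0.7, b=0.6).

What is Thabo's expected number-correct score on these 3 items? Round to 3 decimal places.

P(θ) = 1 / (1 + exp(−a(θ − b)))
P_1 = 1/(1+e^{-2.7451}) = 0.9396
P_2 = 1/(1+e^{-1.2800}) = 0.7824
P_3 = 1/(1+e^{-1.0500}) = 0.7408
E[score] = 0.9396 + 0.7824 + 0.7408 = 2.4629

2.463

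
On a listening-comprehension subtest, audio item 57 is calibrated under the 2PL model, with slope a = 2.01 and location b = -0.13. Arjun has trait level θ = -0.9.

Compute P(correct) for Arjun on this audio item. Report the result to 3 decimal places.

0.175

P(θ) = 1 / (1 + exp(−a(θ − b)))
Exponent: 2.01 × (-0.9 − (-0.13)) = -1.5477
1/(1 + e^{1.5477}) = 0.1754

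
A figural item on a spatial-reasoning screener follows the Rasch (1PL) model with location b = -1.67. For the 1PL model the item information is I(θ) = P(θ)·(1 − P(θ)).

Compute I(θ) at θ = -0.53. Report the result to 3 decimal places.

0.184

P = 1/(1+e^{-1.1400}) = 0.7577
P(1−P) = 0.7577 × 0.2423 = 0.1836
I = P(1−P) = 0.18360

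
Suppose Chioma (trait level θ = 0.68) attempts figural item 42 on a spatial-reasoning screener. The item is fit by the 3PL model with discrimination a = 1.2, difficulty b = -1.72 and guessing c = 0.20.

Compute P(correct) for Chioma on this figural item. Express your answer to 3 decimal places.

0.957

P(θ) = c + (1 − c) · 1 / (1 + exp(−a(θ − b)))
Exponent: 1.2 × (0.68 − (-1.72)) = 2.8800
1/(1 + e^{-2.8800}) = 0.9468
P = 0.20 + 0.80 × 0.9468 = 0.9575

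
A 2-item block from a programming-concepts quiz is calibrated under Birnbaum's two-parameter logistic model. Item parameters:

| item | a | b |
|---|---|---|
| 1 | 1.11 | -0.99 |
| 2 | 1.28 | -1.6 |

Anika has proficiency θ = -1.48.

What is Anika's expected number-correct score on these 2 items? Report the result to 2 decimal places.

P(θ) = 1 / (1 + exp(−a(θ − b)))
P_1 = 1/(1+e^{0.5439}) = 0.3673
P_2 = 1/(1+e^{-0.1536}) = 0.5383
E[score] = 0.3673 + 0.5383 = 0.9056

0.91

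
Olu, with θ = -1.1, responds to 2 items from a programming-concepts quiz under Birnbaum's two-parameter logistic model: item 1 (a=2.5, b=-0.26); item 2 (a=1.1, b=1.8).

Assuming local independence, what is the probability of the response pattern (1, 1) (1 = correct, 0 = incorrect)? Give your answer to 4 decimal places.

P(θ) = 1 / (1 + exp(−a(θ − b)))
P_1 = 1/(1+e^{2.1000}) = 0.1091
P_2 = 1/(1+e^{3.1900}) = 0.0395
L = P_1 × P_2 = 0.1091 × 0.0395 = 0.00431

0.0043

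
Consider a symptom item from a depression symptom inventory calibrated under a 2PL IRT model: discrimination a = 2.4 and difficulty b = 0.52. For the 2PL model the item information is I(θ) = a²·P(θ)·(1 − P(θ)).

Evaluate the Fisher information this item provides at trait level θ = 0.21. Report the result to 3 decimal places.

1.258

P = 1/(1+e^{0.7440}) = 0.3221
P(1−P) = 0.3221 × 0.6779 = 0.2184
I = a² × P(1−P) = 2.4² × 0.2184 = 1.25777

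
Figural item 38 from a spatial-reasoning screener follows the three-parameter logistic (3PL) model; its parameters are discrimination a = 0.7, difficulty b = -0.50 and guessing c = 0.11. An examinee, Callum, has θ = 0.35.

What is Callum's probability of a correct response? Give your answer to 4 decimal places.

0.6836

P(θ) = c + (1 − c) · 1 / (1 + exp(−a(θ − b)))
Exponent: 0.7 × (0.35 − (-0.50)) = 0.5950
1/(1 + e^{-0.5950}) = 0.6445
P = 0.11 + 0.89 × 0.6445 = 0.6836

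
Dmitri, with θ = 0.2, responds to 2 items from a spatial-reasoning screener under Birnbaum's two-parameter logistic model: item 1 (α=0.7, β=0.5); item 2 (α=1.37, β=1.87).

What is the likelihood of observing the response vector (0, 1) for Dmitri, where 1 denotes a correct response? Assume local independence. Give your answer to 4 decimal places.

0.0509

P(θ) = 1 / (1 + exp(−α(θ − β)))
P_1 = 1/(1+e^{0.2100}) = 0.4477
P_2 = 1/(1+e^{2.2879}) = 0.0921
L = (1−P_1) × P_2 = 0.5523 × 0.0921 = 0.05088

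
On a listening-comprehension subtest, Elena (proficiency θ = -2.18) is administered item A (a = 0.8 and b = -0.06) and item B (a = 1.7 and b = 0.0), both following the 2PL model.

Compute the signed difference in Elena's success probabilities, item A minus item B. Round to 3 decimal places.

0.131

P(θ) = 1 / (1 + exp(−a(θ − b)))
P_A = 0.1550
P_B = 0.0240
P_A − P_B = 0.1310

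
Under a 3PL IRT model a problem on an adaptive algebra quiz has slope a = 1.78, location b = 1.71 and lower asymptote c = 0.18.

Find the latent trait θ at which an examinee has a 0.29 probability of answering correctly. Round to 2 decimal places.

0.66

P(θ) = c + (1 − c) · 1 / (1 + exp(−a(θ − b)))
Remove guessing floor: (0.29 − 0.18)/(1 − 0.18) = 0.1341
logit = ln(0.1341/0.8659) = -1.8648
θ = b + logit/(a) = 1.71 + (-1.8648)/1.7800 = 0.6624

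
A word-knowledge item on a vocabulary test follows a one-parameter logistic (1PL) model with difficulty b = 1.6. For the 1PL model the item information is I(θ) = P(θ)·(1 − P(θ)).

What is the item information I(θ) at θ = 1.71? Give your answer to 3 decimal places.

0.249

P = 1/(1+e^{-0.1100}) = 0.5275
P(1−P) = 0.5275 × 0.4725 = 0.2492
I = P(1−P) = 0.24925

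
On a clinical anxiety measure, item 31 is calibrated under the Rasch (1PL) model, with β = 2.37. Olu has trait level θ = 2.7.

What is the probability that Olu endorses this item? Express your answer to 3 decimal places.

P(θ) = 1 / (1 + exp(−(θ − β)))
Exponent: (2.7 − 2.37) = 0.3300
1/(1 + e^{-0.3300}) = 0.5818
P = 0.5818

0.582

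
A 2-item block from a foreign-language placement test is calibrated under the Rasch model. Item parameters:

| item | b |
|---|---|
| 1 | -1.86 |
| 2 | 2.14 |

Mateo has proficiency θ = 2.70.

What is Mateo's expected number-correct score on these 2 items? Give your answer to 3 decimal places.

P(θ) = 1 / (1 + exp(−(θ − b)))
P_1 = 1/(1+e^{-4.5600}) = 0.9896
P_2 = 1/(1+e^{-0.5600}) = 0.6365
E[score] = 0.9896 + 0.6365 = 1.6261

1.626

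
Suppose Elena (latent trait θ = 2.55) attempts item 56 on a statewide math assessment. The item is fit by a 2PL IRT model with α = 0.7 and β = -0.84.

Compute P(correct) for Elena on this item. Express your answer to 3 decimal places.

0.915

P(θ) = 1 / (1 + exp(−α(θ − β)))
Exponent: 0.7 × (2.55 − (-0.84)) = 2.3730
1/(1 + e^{-2.3730}) = 0.9147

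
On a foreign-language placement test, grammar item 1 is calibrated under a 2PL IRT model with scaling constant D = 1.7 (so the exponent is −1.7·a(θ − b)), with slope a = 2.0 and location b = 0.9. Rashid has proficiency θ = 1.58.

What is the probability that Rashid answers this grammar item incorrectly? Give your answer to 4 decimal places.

0.0901

P(θ) = 1 / (1 + exp(−D·a(θ − b)))
Exponent: 1.7 × 2.0 × (1.58 − 0.9) = 2.3120
1/(1 + e^{-2.3120}) = 0.9099
P = 0.9099
P(incorrect) = 1 − 0.9099 = 0.0901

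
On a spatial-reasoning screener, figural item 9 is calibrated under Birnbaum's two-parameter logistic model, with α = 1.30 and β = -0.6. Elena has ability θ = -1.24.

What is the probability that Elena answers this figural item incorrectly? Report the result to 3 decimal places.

0.697

P(θ) = 1 / (1 + exp(−α(θ − β)))
Exponent: 1.30 × (-1.24 − (-0.6)) = -0.8320
1/(1 + e^{0.8320}) = 0.3032
P(incorrect) = 1 − 0.3032 = 0.6968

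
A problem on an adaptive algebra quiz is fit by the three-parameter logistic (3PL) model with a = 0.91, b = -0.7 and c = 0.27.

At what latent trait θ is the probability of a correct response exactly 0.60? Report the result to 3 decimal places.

P(θ) = c + (1 − c) · 1 / (1 + exp(−a(θ − b)))
Remove guessing floor: (0.60 − 0.27)/(1 − 0.27) = 0.4521
logit = ln(0.4521/0.5479) = -0.1924
θ = b + logit/(a) = -0.7 + (-0.1924)/0.9100 = -0.9114

-0.911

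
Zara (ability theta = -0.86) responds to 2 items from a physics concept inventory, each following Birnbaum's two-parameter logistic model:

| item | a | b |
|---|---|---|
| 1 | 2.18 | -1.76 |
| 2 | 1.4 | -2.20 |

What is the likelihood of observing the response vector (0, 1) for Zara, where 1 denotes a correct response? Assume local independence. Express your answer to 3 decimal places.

0.107

P(theta) = 1 / (1 + exp(−a(theta − b)))
P_1 = 1/(1+e^{-1.9620}) = 0.8767
P_2 = 1/(1+e^{-1.8760}) = 0.8672
L = (1−P_1) × P_2 = 0.1233 × 0.8672 = 0.10688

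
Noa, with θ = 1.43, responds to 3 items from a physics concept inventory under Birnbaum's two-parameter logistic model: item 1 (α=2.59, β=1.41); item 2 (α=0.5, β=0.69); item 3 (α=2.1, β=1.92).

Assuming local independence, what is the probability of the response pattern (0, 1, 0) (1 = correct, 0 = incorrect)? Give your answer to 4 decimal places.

0.2122

P(θ) = 1 / (1 + exp(−α(θ − β)))
P_1 = 1/(1+e^{-0.0518}) = 0.5129
P_2 = 1/(1+e^{-0.3700}) = 0.5915
P_3 = 1/(1+e^{1.0290}) = 0.2633
L = (1−P_1) × P_2 × (1−P_3) = 0.4871 × 0.5915 × 0.7367 = 0.21223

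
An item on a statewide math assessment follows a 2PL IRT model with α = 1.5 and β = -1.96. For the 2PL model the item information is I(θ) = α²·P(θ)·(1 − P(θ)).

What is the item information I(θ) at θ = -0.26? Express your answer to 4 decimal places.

P = 1/(1+e^{-2.5500}) = 0.9276
P(1−P) = 0.9276 × 0.0724 = 0.0672
I = α² × P(1−P) = 1.5² × 0.0672 = 0.15116

0.1512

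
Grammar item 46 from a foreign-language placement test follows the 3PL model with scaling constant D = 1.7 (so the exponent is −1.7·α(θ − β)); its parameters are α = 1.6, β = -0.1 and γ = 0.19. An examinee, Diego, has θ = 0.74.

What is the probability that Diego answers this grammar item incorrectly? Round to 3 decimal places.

0.075

P(θ) = γ + (1 − γ) · 1 / (1 + exp(−D·α(θ − β)))
Exponent: 1.7 × 1.6 × (0.74 − (-0.1)) = 2.2848
1/(1 + e^{-2.2848}) = 0.9076
P = 0.19 + 0.81 × 0.9076 = 0.9252
P(incorrect) = 1 − 0.9252 = 0.0748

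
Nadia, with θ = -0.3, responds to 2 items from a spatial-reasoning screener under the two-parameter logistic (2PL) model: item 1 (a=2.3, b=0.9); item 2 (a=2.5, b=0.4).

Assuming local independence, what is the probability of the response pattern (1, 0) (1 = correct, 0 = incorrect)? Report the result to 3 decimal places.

P(θ) = 1 / (1 + exp(−a(θ − b)))
P_1 = 1/(1+e^{2.7600}) = 0.0595
P_2 = 1/(1+e^{1.7500}) = 0.1480
L = P_1 × (1−P_2) = 0.0595 × 0.8520 = 0.05071

0.051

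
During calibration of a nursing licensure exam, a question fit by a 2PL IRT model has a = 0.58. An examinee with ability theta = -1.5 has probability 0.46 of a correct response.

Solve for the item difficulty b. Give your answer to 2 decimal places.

P(theta) = 1 / (1 + exp(−a(theta − b)))
logit(0.46) = ln(0.46/0.54) = -0.1603
b = theta − logit/(a) = -1.5 − (-0.1603)/0.5800 = -1.2235

-1.22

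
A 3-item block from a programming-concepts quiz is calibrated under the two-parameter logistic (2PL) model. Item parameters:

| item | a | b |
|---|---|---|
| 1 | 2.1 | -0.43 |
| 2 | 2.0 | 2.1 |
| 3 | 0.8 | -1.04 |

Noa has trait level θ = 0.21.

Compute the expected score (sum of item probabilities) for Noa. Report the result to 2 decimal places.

P(θ) = 1 / (1 + exp(−a(θ − b)))
P_1 = 1/(1+e^{-1.3440}) = 0.7931
P_2 = 1/(1+e^{3.7800}) = 0.0223
P_3 = 1/(1+e^{-1.0000}) = 0.7311
E[score] = 0.7931 + 0.0223 + 0.7311 = 1.5465

1.55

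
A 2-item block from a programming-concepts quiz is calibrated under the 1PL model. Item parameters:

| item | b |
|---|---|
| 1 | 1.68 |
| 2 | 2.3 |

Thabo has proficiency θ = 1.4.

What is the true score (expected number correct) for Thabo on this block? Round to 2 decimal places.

P(θ) = 1 / (1 + exp(−(θ − b)))
P_1 = 1/(1+e^{0.2800}) = 0.4305
P_2 = 1/(1+e^{0.9000}) = 0.2891
E[score] = 0.4305 + 0.2891 = 0.7195

0.72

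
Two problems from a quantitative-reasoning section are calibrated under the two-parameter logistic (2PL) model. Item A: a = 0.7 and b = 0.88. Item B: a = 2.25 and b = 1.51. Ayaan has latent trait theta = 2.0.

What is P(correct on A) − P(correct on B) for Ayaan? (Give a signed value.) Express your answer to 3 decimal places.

P(theta) = 1 / (1 + exp(−a(theta − b)))
P_A = 0.6865
P_B = 0.7507
P_A − P_B = -0.0642

-0.064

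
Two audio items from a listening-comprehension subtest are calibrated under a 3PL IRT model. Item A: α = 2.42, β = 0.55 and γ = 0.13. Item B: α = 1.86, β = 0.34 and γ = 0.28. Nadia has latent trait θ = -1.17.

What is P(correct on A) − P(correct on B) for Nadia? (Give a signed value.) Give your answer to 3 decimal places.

-0.178

P(θ) = γ + (1 − γ) · 1 / (1 + exp(−α(θ − β)))
P_A = 0.1433
P_B = 0.3209
P_A − P_B = -0.1776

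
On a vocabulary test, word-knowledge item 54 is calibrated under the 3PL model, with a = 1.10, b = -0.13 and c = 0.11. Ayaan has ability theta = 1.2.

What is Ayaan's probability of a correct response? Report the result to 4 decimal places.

0.8327

P(theta) = c + (1 − c) · 1 / (1 + exp(−a(theta − b)))
Exponent: 1.10 × (1.2 − (-0.13)) = 1.4630
1/(1 + e^{-1.4630}) = 0.8120
P = 0.11 + 0.89 × 0.8120 = 0.8327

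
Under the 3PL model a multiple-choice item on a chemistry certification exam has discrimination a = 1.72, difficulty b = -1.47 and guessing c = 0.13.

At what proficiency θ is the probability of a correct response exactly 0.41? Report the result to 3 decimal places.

-1.903

P(θ) = c + (1 − c) · 1 / (1 + exp(−a(θ − b)))
Remove guessing floor: (0.41 − 0.13)/(1 − 0.13) = 0.3218
logit = ln(0.3218/0.6782) = -0.7453
θ = b + logit/(a) = -1.47 + (-0.7453)/1.7200 = -1.9033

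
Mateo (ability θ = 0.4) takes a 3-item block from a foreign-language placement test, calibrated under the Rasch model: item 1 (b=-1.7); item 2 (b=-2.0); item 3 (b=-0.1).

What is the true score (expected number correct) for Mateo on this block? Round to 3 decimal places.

P(θ) = 1 / (1 + exp(−(θ − b)))
P_1 = 1/(1+e^{-2.1000}) = 0.8909
P_2 = 1/(1+e^{-2.4000}) = 0.9168
P_3 = 1/(1+e^{-0.5000}) = 0.6225
E[score] = 0.8909 + 0.9168 + 0.6225 = 2.4302

2.430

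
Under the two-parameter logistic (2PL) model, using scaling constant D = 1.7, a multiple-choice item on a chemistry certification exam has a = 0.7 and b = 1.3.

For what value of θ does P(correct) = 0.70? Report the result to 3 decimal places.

2.012

P(θ) = 1 / (1 + exp(−D·a(θ − b)))
logit = ln(0.7000/0.3000) = 0.8473
θ = b + logit/(1.7·a) = 1.3 + 0.8473/1.1900 = 2.0120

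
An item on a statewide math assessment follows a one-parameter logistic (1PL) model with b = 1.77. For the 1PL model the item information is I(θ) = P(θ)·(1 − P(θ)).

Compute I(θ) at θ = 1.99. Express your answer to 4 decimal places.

0.2470

P = 1/(1+e^{-0.2200}) = 0.5548
P(1−P) = 0.5548 × 0.4452 = 0.2470
I = P(1−P) = 0.24700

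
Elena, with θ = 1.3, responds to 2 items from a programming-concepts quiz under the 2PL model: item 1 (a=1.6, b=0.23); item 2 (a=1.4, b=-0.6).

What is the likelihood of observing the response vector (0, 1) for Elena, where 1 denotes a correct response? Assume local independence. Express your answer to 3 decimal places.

0.143

P(θ) = 1 / (1 + exp(−a(θ − b)))
P_1 = 1/(1+e^{-1.7120}) = 0.8471
P_2 = 1/(1+e^{-2.6600}) = 0.9346
L = (1−P_1) × P_2 = 0.1529 × 0.9346 = 0.14291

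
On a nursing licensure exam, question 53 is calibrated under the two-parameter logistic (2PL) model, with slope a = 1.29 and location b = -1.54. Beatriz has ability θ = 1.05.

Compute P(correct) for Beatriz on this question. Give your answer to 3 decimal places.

0.966

P(θ) = 1 / (1 + exp(−a(θ − b)))
Exponent: 1.29 × (1.05 − (-1.54)) = 3.3411
1/(1 + e^{-3.3411}) = 0.9658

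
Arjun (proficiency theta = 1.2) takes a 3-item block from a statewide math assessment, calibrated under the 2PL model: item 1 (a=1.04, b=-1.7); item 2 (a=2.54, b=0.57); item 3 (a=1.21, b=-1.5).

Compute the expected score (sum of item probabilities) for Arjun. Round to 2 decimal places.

2.75

P(theta) = 1 / (1 + exp(−a(theta − b)))
P_1 = 1/(1+e^{-3.0160}) = 0.9533
P_2 = 1/(1+e^{-1.6002}) = 0.8320
P_3 = 1/(1+e^{-3.2670}) = 0.9633
E[score] = 0.9533 + 0.8320 + 0.9633 = 2.7486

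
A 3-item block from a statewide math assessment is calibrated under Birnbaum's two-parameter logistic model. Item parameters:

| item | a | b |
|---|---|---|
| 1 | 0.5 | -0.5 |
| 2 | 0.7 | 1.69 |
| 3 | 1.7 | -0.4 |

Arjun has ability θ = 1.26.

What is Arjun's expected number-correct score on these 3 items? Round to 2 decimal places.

2.08

P(θ) = 1 / (1 + exp(−a(θ − b)))
P_1 = 1/(1+e^{-0.8800}) = 0.7068
P_2 = 1/(1+e^{0.3010}) = 0.4253
P_3 = 1/(1+e^{-2.8220}) = 0.9439
E[score] = 0.7068 + 0.4253 + 0.9439 = 2.0760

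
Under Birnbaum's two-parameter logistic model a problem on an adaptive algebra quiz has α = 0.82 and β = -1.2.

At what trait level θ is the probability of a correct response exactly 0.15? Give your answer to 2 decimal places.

-3.32

P(θ) = 1 / (1 + exp(−α(θ − β)))
logit = ln(0.1500/0.8500) = -1.7346
θ = β + logit/(α) = -1.2 + (-1.7346)/0.8200 = -3.3154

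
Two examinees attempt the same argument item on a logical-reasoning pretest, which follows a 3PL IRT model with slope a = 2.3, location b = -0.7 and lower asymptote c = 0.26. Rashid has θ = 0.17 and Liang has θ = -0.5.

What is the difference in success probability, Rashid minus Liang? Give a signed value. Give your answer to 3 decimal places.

P(θ) = c + (1 − c) · 1 / (1 + exp(−a(θ − b)))
P(Rashid) = 0.9119  [exponent 2.0010]
P(Liang) = 0.7136  [exponent 0.4600]
Difference = 0.9119 − 0.7136 = 0.1982

0.198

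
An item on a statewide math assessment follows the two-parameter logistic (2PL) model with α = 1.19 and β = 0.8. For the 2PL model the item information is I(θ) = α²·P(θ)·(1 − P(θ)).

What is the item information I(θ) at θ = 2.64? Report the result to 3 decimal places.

P = 1/(1+e^{-2.1896}) = 0.8993
P(1−P) = 0.8993 × 0.1007 = 0.0906
I = α² × P(1−P) = 1.19² × 0.0906 = 0.12823

0.128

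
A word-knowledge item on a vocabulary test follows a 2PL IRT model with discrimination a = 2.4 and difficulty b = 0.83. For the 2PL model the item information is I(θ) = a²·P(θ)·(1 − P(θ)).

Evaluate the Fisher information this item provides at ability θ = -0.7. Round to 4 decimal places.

P = 1/(1+e^{3.6720}) = 0.0248
P(1−P) = 0.0248 × 0.9752 = 0.0242
I = a² × P(1−P) = 2.4² × 0.0242 = 0.13928

0.1393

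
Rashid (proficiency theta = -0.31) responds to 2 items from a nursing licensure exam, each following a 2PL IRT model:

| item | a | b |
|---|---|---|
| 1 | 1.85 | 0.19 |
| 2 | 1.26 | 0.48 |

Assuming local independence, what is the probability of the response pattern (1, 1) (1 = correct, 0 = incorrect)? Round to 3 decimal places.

0.077

P(theta) = 1 / (1 + exp(−a(theta − b)))
P_1 = 1/(1+e^{0.9250}) = 0.2839
P_2 = 1/(1+e^{0.9954}) = 0.2698
L = P_1 × P_2 = 0.2839 × 0.2698 = 0.07662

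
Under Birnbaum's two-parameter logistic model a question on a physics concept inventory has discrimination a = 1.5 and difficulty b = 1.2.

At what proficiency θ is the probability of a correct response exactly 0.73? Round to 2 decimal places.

1.86

P(θ) = 1 / (1 + exp(−a(θ − b)))
logit = ln(0.7300/0.2700) = 0.9946
θ = b + logit/(a) = 1.2 + 0.9946/1.5000 = 1.8631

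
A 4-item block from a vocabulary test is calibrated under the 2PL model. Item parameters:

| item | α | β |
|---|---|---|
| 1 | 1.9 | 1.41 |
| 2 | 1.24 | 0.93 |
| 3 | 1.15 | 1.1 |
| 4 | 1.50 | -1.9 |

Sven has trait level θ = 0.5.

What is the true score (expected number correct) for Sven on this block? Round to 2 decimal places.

1.83

P(θ) = 1 / (1 + exp(−α(θ − β)))
P_1 = 1/(1+e^{1.7290}) = 0.1507
P_2 = 1/(1+e^{0.5332}) = 0.3698
P_3 = 1/(1+e^{0.6900}) = 0.3340
P_4 = 1/(1+e^{-3.6000}) = 0.9734
E[score] = 0.1507 + 0.3698 + 0.3340 + 0.9734 = 1.8279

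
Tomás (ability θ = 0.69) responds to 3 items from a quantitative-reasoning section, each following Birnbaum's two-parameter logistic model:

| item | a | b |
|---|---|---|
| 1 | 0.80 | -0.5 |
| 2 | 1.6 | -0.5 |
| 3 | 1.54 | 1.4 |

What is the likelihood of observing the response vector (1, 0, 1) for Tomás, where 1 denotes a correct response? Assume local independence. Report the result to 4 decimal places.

0.0235

P(θ) = 1 / (1 + exp(−a(θ − b)))
P_1 = 1/(1+e^{-0.9520}) = 0.7215
P_2 = 1/(1+e^{-1.9040}) = 0.8703
P_3 = 1/(1+e^{1.0934}) = 0.2510
L = P_1 × (1−P_2) × P_3 = 0.7215 × 0.1297 × 0.2510 = 0.02348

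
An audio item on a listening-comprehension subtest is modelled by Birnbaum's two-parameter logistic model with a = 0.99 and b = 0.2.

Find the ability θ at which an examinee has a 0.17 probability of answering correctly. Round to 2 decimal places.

-1.40

P(θ) = 1 / (1 + exp(−a(θ − b)))
logit = ln(0.1700/0.8300) = -1.5856
θ = b + logit/(a) = 0.2 + (-1.5856)/0.9900 = -1.4016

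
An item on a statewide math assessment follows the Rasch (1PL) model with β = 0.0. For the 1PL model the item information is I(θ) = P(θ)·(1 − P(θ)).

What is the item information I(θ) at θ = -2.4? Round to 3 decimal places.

P = 1/(1+e^{2.4000}) = 0.0832
P(1−P) = 0.0832 × 0.9168 = 0.0763
I = P(1−P) = 0.07625

0.076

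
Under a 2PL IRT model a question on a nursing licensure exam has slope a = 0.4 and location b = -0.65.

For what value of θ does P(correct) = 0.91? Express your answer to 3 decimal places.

P(θ) = 1 / (1 + exp(−a(θ − b)))
logit = ln(0.9100/0.0900) = 2.3136
θ = b + logit/(a) = -0.65 + 2.3136/0.4000 = 5.1341

5.134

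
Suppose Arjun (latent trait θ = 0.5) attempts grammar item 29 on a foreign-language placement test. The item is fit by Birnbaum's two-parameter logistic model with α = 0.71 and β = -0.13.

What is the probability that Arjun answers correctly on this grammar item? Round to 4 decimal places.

P(θ) = 1 / (1 + exp(−α(θ − β)))
Exponent: 0.71 × (0.5 − (-0.13)) = 0.4473
1/(1 + e^{-0.4473}) = 0.6100

0.6100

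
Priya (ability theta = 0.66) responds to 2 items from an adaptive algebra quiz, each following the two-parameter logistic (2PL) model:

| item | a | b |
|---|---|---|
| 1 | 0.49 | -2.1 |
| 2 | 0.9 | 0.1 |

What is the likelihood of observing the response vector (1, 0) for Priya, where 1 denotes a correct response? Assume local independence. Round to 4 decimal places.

P(theta) = 1 / (1 + exp(−a(theta − b)))
P_1 = 1/(1+e^{-1.3524}) = 0.7945
P_2 = 1/(1+e^{-0.5040}) = 0.6234
L = P_1 × (1−P_2) = 0.7945 × 0.3766 = 0.29922

0.2992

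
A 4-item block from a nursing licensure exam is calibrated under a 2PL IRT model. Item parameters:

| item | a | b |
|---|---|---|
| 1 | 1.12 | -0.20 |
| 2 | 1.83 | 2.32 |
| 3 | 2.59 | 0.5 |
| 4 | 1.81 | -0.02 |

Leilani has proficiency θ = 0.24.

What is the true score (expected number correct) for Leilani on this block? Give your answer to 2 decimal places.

1.60

P(θ) = 1 / (1 + exp(−a(θ − b)))
P_1 = 1/(1+e^{-0.4928}) = 0.6208
P_2 = 1/(1+e^{3.8064}) = 0.0217
P_3 = 1/(1+e^{0.6734}) = 0.3377
P_4 = 1/(1+e^{-0.4706}) = 0.6155
E[score] = 0.6208 + 0.0217 + 0.3377 + 0.6155 = 1.5958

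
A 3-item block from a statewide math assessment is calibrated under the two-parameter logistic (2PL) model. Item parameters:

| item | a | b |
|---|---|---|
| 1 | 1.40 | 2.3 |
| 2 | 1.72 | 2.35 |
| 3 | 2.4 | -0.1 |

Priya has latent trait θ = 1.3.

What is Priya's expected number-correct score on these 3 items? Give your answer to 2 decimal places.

1.31

P(θ) = 1 / (1 + exp(−a(θ − b)))
P_1 = 1/(1+e^{1.4000}) = 0.1978
P_2 = 1/(1+e^{1.8060}) = 0.1411
P_3 = 1/(1+e^{-3.3600}) = 0.9664
E[score] = 0.1978 + 0.1411 + 0.9664 = 1.3054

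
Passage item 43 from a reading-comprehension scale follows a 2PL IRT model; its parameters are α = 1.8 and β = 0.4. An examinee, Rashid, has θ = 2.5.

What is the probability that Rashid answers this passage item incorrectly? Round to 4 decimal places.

P(θ) = 1 / (1 + exp(−α(θ − β)))
Exponent: 1.8 × (2.5 − 0.4) = 3.7800
1/(1 + e^{-3.7800}) = 0.9777
P(incorrect) = 1 − 0.9777 = 0.0223

0.0223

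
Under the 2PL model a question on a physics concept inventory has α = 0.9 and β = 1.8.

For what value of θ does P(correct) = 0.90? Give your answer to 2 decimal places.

4.24

P(θ) = 1 / (1 + exp(−α(θ − β)))
logit = ln(0.9000/0.1000) = 2.1972
θ = β + logit/(α) = 1.8 + 2.1972/0.9000 = 4.2414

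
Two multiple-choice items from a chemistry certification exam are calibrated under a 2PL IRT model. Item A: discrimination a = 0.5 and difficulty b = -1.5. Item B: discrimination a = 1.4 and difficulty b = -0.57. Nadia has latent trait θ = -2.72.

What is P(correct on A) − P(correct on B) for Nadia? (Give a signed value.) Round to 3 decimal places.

0.305

P(θ) = 1 / (1 + exp(−a(θ − b)))
P_A = 0.3521
P_B = 0.0470
P_A − P_B = 0.3051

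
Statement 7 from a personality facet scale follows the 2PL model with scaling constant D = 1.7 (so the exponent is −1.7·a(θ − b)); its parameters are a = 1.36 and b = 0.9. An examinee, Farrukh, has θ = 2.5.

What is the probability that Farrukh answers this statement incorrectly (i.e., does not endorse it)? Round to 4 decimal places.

P(θ) = 1 / (1 + exp(−D·a(θ − b)))
Exponent: 1.7 × 1.36 × (2.5 − 0.9) = 3.6992
1/(1 + e^{-3.6992}) = 0.9759
P = 0.9759
P(incorrect) = 1 − 0.9759 = 0.0241

0.0241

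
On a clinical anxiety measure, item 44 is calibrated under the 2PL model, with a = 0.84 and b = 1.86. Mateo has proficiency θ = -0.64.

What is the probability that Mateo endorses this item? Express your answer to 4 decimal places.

0.1091

P(θ) = 1 / (1 + exp(−a(θ − b)))
Exponent: 0.84 × (-0.64 − 1.86) = -2.1000
1/(1 + e^{2.1000}) = 0.1091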